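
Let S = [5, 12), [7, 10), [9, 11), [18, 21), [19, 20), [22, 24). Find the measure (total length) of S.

12

Merged: [5, 12), [18, 21), [22, 24).
Lengths: 7 + 3 + 2 = 12.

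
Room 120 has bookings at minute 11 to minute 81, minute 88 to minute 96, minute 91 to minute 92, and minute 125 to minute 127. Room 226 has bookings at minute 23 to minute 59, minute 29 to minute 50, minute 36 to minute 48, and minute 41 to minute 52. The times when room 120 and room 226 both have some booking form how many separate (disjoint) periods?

1

Merge the first list: minute 11 to minute 81, minute 88 to minute 96, minute 125 to minute 127.
Merge the second list: minute 23 to minute 59.
A ∩ B = minute 23 to minute 59.
That is 1 disjoint piece.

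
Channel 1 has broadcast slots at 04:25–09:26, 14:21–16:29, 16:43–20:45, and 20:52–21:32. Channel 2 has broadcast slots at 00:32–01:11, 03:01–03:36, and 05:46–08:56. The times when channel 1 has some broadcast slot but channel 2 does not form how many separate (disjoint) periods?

5

A \ B = 04:25-05:46, 08:56-09:26, 14:21-16:29, 16:43-20:45, 20:52-21:32.
That is 5 disjoint pieces.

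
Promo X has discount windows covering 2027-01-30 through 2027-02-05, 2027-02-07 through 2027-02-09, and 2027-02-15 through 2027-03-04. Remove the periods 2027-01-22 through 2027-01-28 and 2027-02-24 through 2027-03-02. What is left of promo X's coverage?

2027-01-30 through 2027-02-05, 2027-02-07 through 2027-02-09, 2027-02-15 through 2027-02-23, 2027-03-03 through 2027-03-04

2027-01-30 through 2027-02-05 is untouched.
2027-02-07 through 2027-02-09 is untouched.
2027-02-15 through 2027-03-04 with B removed leaves 2027-02-15 through 2027-02-23, 2027-03-03 through 2027-03-04.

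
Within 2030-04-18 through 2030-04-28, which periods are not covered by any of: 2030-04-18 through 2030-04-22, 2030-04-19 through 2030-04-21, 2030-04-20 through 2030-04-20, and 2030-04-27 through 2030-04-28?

2030-04-23 through 2030-04-26

Covered (merged): 2030-04-18 through 2030-04-22, 2030-04-27 through 2030-04-28.
Gaps within 2030-04-18 through 2030-04-28: 2030-04-23 through 2030-04-26.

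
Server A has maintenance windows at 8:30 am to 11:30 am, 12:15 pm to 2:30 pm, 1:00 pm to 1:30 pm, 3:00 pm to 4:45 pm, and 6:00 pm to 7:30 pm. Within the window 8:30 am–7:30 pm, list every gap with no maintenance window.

After merging, the occupied span is 8:30 am-11:30 am, 12:15 pm-2:30 pm, 3:00 pm-4:45 pm, 6:00 pm-7:30 pm.
Gaps within 8:30 am-7:30 pm: 11:30 am-12:15 pm, 2:30 pm-3:00 pm, 4:45 pm-6:00 pm.

11:30 am-12:15 pm, 2:30 pm-3:00 pm, 4:45 pm-6:00 pm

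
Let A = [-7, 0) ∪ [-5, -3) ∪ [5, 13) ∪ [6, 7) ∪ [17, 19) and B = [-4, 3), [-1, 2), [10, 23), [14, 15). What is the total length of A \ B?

First set merges to [-7, 0), [5, 13), [17, 19).
Second set merges to [-4, 3), [10, 23).
A \ B = [-7, -4), [5, 10).
Total: 3 + 5 = 8.

8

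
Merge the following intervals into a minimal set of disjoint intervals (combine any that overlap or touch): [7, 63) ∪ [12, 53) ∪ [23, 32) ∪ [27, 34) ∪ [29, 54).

[12, 53) overlaps/touches [7, 63) → extend to [7, 63).
[23, 32) overlaps/touches [7, 63) → extend to [7, 63).
[27, 34) overlaps/touches [7, 63) → extend to [7, 63).
[29, 54) overlaps/touches [7, 63) → extend to [7, 63).

[7, 63)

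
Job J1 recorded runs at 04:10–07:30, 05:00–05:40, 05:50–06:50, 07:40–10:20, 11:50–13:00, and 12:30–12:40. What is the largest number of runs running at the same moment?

Walk the sorted start/end points keeping a running depth.
The depth first hits 2 at 05:00.

2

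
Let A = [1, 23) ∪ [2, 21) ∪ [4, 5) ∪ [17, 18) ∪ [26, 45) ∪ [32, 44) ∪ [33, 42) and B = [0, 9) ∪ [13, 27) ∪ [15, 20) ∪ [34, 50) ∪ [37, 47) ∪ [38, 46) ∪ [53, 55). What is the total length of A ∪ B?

52

A, merged: [1, 23), [26, 45).
B, merged: [0, 9), [13, 27), [34, 50), [53, 55).
A ∪ B = [0, 50), [53, 55).
Total: 50 + 2 = 52.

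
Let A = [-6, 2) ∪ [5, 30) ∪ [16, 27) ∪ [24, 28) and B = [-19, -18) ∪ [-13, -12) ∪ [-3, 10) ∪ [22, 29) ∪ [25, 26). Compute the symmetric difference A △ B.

Merge the first list: [-6, 2), [5, 30).
Merge the second list: [-19, -18), [-13, -12), [-3, 10), [22, 29).
Only in the first: [-6, -3), [10, 22), [29, 30).
Only in the second: [-19, -18), [-13, -12), [2, 5).
Together these are the periods covered by exactly one.

[-19, -18) ∪ [-13, -12) ∪ [-6, -3) ∪ [2, 5) ∪ [10, 22) ∪ [29, 30)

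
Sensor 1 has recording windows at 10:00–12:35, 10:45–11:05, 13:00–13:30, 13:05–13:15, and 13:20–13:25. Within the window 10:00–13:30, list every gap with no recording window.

The merged coverage is 10:00–12:35, 13:00–13:30.
Complement within 10:00–13:30: 12:35–13:00.

12:35–13:00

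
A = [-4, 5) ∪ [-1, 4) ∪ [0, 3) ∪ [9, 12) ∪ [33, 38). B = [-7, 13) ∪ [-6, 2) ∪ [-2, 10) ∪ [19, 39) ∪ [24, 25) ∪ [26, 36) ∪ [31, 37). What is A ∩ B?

[-4, 5) ∪ [9, 12) ∪ [33, 38)

First set merges to [-4, 5), [9, 12), [33, 38).
Second set merges to [-7, 13), [19, 39).
[-4, 5) ∩ B → [-4, 5).
[9, 12) ∩ B → [9, 12).
[33, 38) ∩ B → [33, 38).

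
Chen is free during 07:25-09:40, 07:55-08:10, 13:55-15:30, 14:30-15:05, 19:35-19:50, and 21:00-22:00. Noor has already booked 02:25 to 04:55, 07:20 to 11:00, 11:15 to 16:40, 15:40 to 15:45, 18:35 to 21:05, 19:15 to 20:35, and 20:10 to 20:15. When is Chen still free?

First set merges to 07:25–09:40, 13:55–15:30, 19:35–19:50, 21:00–22:00.
Second set merges to 02:25–04:55, 07:20–11:00, 11:15–16:40, 18:35–21:05.
07:25–09:40: entirely removed.
13:55–15:30: entirely removed.
19:35–19:50: entirely removed.
21:00–22:00 \ B = 21:05–22:00.

21:05–22:00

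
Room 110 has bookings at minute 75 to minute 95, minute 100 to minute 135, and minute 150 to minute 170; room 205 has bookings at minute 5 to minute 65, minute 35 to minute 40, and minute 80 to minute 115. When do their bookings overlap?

Second set merges to minute 5 to minute 65, minute 80 to minute 115.
minute 75 to minute 95 overlaps B on minute 80 to minute 95.
minute 100 to minute 135 overlaps B on minute 100 to minute 115.
minute 150 to minute 170 falls entirely outside B.

minute 80 to minute 95, minute 100 to minute 115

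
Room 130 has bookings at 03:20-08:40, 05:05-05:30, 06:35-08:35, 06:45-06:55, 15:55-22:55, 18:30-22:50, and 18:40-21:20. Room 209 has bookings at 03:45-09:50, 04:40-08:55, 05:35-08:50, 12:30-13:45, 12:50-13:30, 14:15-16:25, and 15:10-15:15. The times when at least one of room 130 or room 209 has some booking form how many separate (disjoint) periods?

3

Merge the first list: 03:20–08:40, 15:55–22:55.
Merge the second list: 03:45–09:50, 12:30–13:45, 14:15–16:25.
A ∪ B = 03:20–09:50, 12:30–13:45, 14:15–22:55.
That is 3 disjoint pieces.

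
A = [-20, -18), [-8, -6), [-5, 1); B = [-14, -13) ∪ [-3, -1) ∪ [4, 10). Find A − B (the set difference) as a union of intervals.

[-20, -18): no B overlap → unchanged.
[-8, -6): no B overlap → unchanged.
[-5, 1) minus B → [-5, -3), [-1, 1).

[-20, -18) ∪ [-8, -6) ∪ [-5, -3) ∪ [-1, 1)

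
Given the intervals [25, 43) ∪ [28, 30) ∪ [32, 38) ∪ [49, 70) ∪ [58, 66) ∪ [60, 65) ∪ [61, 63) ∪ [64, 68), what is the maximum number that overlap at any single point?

4

At 61, 4 of the intervals are simultaneously active.
No point has more.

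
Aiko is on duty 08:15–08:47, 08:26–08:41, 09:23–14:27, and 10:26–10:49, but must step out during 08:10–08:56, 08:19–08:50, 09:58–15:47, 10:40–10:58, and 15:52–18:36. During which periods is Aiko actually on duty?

A, merged: 08:15–08:47, 09:23–14:27.
B, merged: 08:10–08:56, 09:58–15:47, 15:52–18:36.
08:15–08:47: fully covered by B → removed.
09:23–14:27 minus B → 09:23–09:58.

09:23–09:58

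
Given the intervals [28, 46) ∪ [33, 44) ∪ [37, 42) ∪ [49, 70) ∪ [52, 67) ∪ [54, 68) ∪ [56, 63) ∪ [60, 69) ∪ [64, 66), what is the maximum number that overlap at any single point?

5

Walk the sorted start/end points keeping a running depth.
The depth first hits 5 at 60.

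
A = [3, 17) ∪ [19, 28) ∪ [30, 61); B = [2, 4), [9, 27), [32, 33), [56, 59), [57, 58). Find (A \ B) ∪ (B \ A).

[2, 3) ∪ [4, 9) ∪ [17, 19) ∪ [27, 28) ∪ [30, 32) ∪ [33, 56) ∪ [59, 61)

Merge the second list: [2, 4), [9, 27), [32, 33), [56, 59).
A but not B: [4, 9), [27, 28), [30, 32), [33, 56), [59, 61).
B but not A: [2, 3), [17, 19).
Combining gives A △ B.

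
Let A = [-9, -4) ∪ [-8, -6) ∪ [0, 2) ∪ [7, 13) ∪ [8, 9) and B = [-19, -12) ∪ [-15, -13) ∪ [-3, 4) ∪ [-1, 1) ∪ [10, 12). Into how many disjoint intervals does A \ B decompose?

3

A, merged: [-9, -4), [0, 2), [7, 13).
B, merged: [-19, -12), [-3, 4), [10, 12).
A \ B = [-9, -4), [7, 10), [12, 13).
That is 3 disjoint pieces.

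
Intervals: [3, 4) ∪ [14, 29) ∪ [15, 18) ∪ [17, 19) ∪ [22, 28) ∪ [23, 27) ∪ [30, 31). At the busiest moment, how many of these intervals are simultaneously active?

3

At 17, 3 of the intervals are simultaneously active.
No point has more.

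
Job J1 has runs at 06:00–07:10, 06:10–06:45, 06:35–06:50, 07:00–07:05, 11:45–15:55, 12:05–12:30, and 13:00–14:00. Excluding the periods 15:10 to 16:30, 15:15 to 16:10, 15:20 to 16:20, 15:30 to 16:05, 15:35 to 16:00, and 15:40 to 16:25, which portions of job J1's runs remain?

Merge the first list: 06:00-07:10, 11:45-15:55.
Merge the second list: 15:10-16:30.
06:00-07:10: no B overlap → unchanged.
11:45-15:55 minus B → 11:45-15:10.

06:00-07:10, 11:45-15:10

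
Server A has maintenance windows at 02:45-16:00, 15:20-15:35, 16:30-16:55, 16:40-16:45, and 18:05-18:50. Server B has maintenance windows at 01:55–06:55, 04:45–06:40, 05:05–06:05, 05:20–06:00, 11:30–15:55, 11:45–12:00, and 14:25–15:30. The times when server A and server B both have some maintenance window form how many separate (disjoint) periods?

2

A, merged: 02:45-16:00, 16:30-16:55, 18:05-18:50.
B, merged: 01:55-06:55, 11:30-15:55.
A ∩ B = 02:45-06:55, 11:30-15:55.
That is 2 disjoint pieces.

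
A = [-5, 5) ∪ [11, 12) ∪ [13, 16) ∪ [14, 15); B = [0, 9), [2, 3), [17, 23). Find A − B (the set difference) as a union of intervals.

[-5, 0) ∪ [11, 12) ∪ [13, 16)

First set merges to [-5, 5), [11, 12), [13, 16).
Second set merges to [0, 9), [17, 23).
[-5, 5) \ B = [-5, 0).
[11, 12): nothing removed.
[13, 16): nothing removed.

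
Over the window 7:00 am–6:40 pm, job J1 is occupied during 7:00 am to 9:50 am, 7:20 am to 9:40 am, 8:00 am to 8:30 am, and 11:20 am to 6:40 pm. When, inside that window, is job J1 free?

9:50 am–11:20 am

After merging, the occupied span is 7:00 am–9:50 am, 11:20 am–6:40 pm.
Uncovered inside 7:00 am–6:40 pm: 9:50 am–11:20 am.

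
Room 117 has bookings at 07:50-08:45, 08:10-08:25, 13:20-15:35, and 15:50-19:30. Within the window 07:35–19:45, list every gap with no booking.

After merging, the occupied span is 07:50–08:45, 13:20–15:35, 15:50–19:30.
Uncovered inside 07:35–19:45: 07:35–07:50, 08:45–13:20, 15:35–15:50, 19:30–19:45.

07:35–07:50, 08:45–13:20, 15:35–15:50, 19:30–19:45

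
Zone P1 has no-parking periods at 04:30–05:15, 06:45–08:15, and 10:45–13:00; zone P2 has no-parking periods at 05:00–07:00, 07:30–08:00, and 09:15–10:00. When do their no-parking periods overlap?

04:30–05:15 meets the second set on 05:00–05:15.
06:45–08:15 meets the second set on 06:45–07:00, 07:30–08:00.
10:45–13:00: no overlap with the second set.

05:00–05:15, 06:45–07:00, 07:30–08:00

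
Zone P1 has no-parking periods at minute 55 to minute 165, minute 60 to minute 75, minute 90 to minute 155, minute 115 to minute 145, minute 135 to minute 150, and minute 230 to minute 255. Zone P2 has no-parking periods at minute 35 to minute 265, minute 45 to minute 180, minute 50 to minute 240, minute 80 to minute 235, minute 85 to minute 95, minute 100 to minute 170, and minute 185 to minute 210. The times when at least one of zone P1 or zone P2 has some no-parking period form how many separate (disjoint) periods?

Merge the first list: minute 55 to minute 165, minute 230 to minute 255.
Merge the second list: minute 35 to minute 265.
A ∪ B = minute 35 to minute 265.
That is 1 disjoint piece.

1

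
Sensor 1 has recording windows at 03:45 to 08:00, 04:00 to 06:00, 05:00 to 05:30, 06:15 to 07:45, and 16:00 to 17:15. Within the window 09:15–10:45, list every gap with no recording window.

Covered (merged): 03:45–08:00, 16:00–17:15.
Uncovered inside 09:15–10:45: 09:15–10:45.

09:15–10:45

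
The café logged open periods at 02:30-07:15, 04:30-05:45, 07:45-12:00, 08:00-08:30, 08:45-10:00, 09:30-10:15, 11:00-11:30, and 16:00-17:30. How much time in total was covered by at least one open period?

Merged: 02:30–07:15, 07:45–12:00, 16:00–17:30.
Lengths: 4 h 45 min + 4 h 15 min + 1 h 30 min = 10 h 30 min.

10 h 30 min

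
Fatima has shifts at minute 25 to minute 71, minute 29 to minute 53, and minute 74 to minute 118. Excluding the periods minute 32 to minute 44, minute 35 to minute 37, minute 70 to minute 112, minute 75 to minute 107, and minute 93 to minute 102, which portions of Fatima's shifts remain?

First set merges to minute 25 to minute 71, minute 74 to minute 118.
Second set merges to minute 32 to minute 44, minute 70 to minute 112.
minute 25 to minute 71 with B removed leaves minute 25 to minute 32, minute 44 to minute 70.
minute 74 to minute 118 with B removed leaves minute 112 to minute 118.

minute 25 to minute 32, minute 44 to minute 70, minute 112 to minute 118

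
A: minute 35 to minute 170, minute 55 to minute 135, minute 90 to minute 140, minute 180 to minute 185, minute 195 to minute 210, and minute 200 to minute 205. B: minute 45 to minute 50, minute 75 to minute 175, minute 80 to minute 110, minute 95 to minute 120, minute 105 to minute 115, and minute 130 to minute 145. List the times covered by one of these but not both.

minute 35 to minute 45, minute 50 to minute 75, minute 170 to minute 175, minute 180 to minute 185, minute 195 to minute 210

Merge the first list: minute 35 to minute 170, minute 180 to minute 185, minute 195 to minute 210.
Merge the second list: minute 45 to minute 50, minute 75 to minute 175.
Only in the first: minute 35 to minute 45, minute 50 to minute 75, minute 180 to minute 185, minute 195 to minute 210.
Only in the second: minute 170 to minute 175.
Together these are the periods covered by exactly one.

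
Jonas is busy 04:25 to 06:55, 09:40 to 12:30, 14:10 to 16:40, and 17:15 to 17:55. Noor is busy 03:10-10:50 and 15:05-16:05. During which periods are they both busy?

04:25–06:55 overlaps B on 04:25–06:55.
09:40–12:30 overlaps B on 09:40–10:50.
14:10–16:40 overlaps B on 15:05–16:05.
17:15–17:55 falls entirely outside B.

04:25–06:55, 09:40–10:50, 15:05–16:05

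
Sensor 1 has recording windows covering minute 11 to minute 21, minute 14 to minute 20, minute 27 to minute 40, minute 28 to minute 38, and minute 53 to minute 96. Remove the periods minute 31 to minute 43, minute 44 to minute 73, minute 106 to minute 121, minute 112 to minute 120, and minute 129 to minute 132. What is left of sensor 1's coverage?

A, merged: minute 11 to minute 21, minute 27 to minute 40, minute 53 to minute 96.
B, merged: minute 31 to minute 43, minute 44 to minute 73, minute 106 to minute 121, minute 129 to minute 132.
minute 11 to minute 21: nothing removed.
minute 27 to minute 40 \ B = minute 27 to minute 31.
minute 53 to minute 96 \ B = minute 73 to minute 96.

minute 11 to minute 21, minute 27 to minute 31, minute 73 to minute 96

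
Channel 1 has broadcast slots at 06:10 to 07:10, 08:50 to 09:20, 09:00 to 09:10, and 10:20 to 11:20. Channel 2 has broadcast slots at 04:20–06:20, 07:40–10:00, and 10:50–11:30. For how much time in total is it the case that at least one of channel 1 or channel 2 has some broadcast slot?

First set merges to 06:10–07:10, 08:50–09:20, 10:20–11:20.
A ∪ B = 04:20–07:10, 07:40–10:00, 10:20–11:30.
Total: 2 h 50 min + 2 h 20 min + 1 h 10 min = 6 h 20 min.

6 h 20 min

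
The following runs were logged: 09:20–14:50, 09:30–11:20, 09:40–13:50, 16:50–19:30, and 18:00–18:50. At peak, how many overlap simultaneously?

Sweep endpoints in order; track running count of active intervals.
Peak of 3 reached at 09:40.

3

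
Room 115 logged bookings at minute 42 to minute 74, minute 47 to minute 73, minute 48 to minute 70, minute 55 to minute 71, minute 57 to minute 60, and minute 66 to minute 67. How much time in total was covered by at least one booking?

Merged: minute 42 to minute 74.
Length: 32 minutes.

32 minutes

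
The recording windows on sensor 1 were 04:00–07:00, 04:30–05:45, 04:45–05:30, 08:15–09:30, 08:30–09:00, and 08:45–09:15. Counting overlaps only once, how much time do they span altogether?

4 h 15 min

Merged: 04:00–07:00, 08:15–09:30.
Lengths: 3 h + 1 h 15 min = 4 h 15 min.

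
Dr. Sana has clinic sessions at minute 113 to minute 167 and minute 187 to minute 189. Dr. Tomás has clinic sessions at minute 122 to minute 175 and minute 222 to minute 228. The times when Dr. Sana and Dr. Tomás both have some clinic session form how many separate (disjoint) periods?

1

A ∩ B = minute 122 to minute 167.
That is 1 disjoint piece.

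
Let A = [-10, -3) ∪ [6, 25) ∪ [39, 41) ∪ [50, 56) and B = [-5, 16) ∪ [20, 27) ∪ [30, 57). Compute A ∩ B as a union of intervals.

[-10, -3) meets the second set on [-5, -3).
[6, 25) meets the second set on [6, 16), [20, 25).
[39, 41) meets the second set on [39, 41).
[50, 56) meets the second set on [50, 56).

[-5, -3) ∪ [6, 16) ∪ [20, 25) ∪ [39, 41) ∪ [50, 56)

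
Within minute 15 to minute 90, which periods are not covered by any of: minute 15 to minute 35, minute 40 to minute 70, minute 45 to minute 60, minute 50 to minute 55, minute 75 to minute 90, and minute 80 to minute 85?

minute 35 to minute 40, minute 70 to minute 75

After merging, the occupied span is minute 15 to minute 35, minute 40 to minute 70, minute 75 to minute 90.
Complement within minute 15 to minute 90: minute 35 to minute 40, minute 70 to minute 75.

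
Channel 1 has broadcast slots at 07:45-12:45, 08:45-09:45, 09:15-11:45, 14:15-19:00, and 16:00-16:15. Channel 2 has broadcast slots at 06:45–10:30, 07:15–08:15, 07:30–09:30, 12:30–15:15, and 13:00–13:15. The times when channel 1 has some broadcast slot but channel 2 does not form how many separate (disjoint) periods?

Merge the first list: 07:45-12:45, 14:15-19:00.
Merge the second list: 06:45-10:30, 12:30-15:15.
A \ B = 10:30-12:30, 15:15-19:00.
That is 2 disjoint pieces.

2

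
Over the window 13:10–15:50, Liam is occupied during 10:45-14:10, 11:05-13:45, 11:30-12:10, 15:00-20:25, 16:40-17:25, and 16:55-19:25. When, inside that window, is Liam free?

After merging, the occupied span is 10:45–14:10, 15:00–20:25.
Gaps within 13:10–15:50: 14:10–15:00.

14:10–15:00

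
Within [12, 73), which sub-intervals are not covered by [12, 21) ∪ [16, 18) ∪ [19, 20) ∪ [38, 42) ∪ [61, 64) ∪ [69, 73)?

Covered (merged): [12, 21), [38, 42), [61, 64), [69, 73).
Uncovered inside [12, 73): [21, 38), [42, 61), [64, 69).

[21, 38) ∪ [42, 61) ∪ [64, 69)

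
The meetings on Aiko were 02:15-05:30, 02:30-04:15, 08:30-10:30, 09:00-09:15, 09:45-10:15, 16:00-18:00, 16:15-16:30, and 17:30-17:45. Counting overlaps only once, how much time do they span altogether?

7 h 15 min

Merged: 02:15–05:30, 08:30–10:30, 16:00–18:00.
Lengths: 3 h 15 min + 2 h + 2 h = 7 h 15 min.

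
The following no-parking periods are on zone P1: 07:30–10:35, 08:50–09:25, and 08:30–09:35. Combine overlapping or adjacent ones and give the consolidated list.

Sort by start: 07:30–10:35, 08:30–09:35, 08:50–09:25.
08:30–09:35 overlaps/touches 07:30–10:35 → extend to 07:30–10:35.
08:50–09:25 overlaps/touches 07:30–10:35 → extend to 07:30–10:35.

07:30–10:35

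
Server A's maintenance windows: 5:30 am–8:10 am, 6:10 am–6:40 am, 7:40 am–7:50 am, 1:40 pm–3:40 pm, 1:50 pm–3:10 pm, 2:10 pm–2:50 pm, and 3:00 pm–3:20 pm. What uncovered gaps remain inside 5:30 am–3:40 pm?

Covered (merged): 5:30 am-8:10 am, 1:40 pm-3:40 pm.
Uncovered inside 5:30 am-3:40 pm: 8:10 am-1:40 pm.

8:10 am-1:40 pm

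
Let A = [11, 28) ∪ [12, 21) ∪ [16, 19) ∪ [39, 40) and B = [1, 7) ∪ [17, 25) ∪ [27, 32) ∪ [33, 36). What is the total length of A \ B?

Merge the first list: [11, 28), [39, 40).
A \ B = [11, 17), [25, 27), [39, 40).
Total: 6 + 2 + 1 = 9.

9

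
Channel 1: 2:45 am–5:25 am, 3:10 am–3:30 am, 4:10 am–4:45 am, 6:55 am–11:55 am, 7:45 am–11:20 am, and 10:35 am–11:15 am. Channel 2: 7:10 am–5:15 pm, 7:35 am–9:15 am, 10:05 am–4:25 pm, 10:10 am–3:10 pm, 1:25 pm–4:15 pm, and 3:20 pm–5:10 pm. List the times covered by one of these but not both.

2:45 am-5:25 am, 6:55 am-7:10 am, 11:55 am-5:15 pm

Merge the first list: 2:45 am-5:25 am, 6:55 am-11:55 am.
Merge the second list: 7:10 am-5:15 pm.
A \ B = 2:45 am-5:25 am, 6:55 am-7:10 am.
B \ A = 11:55 am-5:15 pm.
Union of the two gives the symmetric difference.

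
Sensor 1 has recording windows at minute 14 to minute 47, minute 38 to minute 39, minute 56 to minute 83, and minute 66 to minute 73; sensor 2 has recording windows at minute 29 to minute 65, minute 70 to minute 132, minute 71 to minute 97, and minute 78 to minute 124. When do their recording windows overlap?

Merge the first list: minute 14 to minute 47, minute 56 to minute 83.
Merge the second list: minute 29 to minute 65, minute 70 to minute 132.
minute 14 to minute 47 meets the second set on minute 29 to minute 47.
minute 56 to minute 83 meets the second set on minute 56 to minute 65, minute 70 to minute 83.

minute 29 to minute 47, minute 56 to minute 65, minute 70 to minute 83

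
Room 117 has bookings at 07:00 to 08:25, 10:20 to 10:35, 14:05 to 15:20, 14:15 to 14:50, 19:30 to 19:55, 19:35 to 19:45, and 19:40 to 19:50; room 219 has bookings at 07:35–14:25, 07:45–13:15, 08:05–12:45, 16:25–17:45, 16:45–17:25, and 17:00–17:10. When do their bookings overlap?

A, merged: 07:00–08:25, 10:20–10:35, 14:05–15:20, 19:30–19:55.
B, merged: 07:35–14:25, 16:25–17:45.
07:00–08:25 ∩ B → 07:35–08:25.
10:20–10:35 ∩ B → 10:20–10:35.
14:05–15:20 ∩ B → 14:05–14:25.
19:30–19:55 meets no B interval.

07:35–08:25, 10:20–10:35, 14:05–14:25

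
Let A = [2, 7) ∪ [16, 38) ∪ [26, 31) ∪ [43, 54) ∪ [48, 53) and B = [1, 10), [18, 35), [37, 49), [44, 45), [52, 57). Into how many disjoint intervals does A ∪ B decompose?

2

First set merges to [2, 7), [16, 38), [43, 54).
Second set merges to [1, 10), [18, 35), [37, 49), [52, 57).
A ∪ B = [1, 10), [16, 57).
That is 2 disjoint pieces.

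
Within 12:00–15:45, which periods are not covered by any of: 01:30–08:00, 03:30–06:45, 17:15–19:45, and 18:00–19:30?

After merging, the occupied span is 01:30–08:00, 17:15–19:45.
Complement within 12:00–15:45: 12:00–15:45.

12:00–15:45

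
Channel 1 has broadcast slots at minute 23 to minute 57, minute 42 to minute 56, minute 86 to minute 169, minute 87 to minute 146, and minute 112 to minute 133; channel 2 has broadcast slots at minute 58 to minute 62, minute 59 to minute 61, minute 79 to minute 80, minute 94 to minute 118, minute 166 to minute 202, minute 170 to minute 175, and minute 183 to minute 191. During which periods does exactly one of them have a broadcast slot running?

minute 23 to minute 57, minute 58 to minute 62, minute 79 to minute 80, minute 86 to minute 94, minute 118 to minute 166, minute 169 to minute 202

A, merged: minute 23 to minute 57, minute 86 to minute 169.
B, merged: minute 58 to minute 62, minute 79 to minute 80, minute 94 to minute 118, minute 166 to minute 202.
A but not B: minute 23 to minute 57, minute 86 to minute 94, minute 118 to minute 166.
B but not A: minute 58 to minute 62, minute 79 to minute 80, minute 169 to minute 202.
Combining gives A △ B.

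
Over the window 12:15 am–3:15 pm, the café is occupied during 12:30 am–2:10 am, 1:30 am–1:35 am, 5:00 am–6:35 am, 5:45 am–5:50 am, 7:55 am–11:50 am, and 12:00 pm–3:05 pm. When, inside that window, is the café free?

12:15 am-12:30 am, 2:10 am-5:00 am, 6:35 am-7:55 am, 11:50 am-12:00 pm, 3:05 pm-3:15 pm

Covered (merged): 12:30 am-2:10 am, 5:00 am-6:35 am, 7:55 am-11:50 am, 12:00 pm-3:05 pm.
Gaps within 12:15 am-3:15 pm: 12:15 am-12:30 am, 2:10 am-5:00 am, 6:35 am-7:55 am, 11:50 am-12:00 pm, 3:05 pm-3:15 pm.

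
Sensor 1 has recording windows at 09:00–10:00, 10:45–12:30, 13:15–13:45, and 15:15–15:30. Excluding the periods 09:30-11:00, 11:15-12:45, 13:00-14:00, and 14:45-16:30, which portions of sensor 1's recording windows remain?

09:00-09:30, 11:00-11:15

09:00-10:00 with B removed leaves 09:00-09:30.
10:45-12:30 with B removed leaves 11:00-11:15.
13:15-13:45 lies entirely inside B → drops out.
15:15-15:30 lies entirely inside B → drops out.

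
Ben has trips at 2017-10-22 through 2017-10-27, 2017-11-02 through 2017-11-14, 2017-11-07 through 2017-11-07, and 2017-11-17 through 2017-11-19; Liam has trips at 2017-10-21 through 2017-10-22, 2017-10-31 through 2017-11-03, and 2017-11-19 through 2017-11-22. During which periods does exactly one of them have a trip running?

A, merged: 2017-10-22 through 2017-10-27, 2017-11-02 through 2017-11-14, 2017-11-17 through 2017-11-19.
Only in the first: 2017-10-23 through 2017-10-27, 2017-11-04 through 2017-11-14, 2017-11-17 through 2017-11-18.
Only in the second: 2017-10-21 through 2017-10-21, 2017-10-31 through 2017-11-01, 2017-11-20 through 2017-11-22.
Together these are the periods covered by exactly one.

2017-10-21 through 2017-10-21, 2017-10-23 through 2017-10-27, 2017-10-31 through 2017-11-01, 2017-11-04 through 2017-11-14, 2017-11-17 through 2017-11-18, 2017-11-20 through 2017-11-22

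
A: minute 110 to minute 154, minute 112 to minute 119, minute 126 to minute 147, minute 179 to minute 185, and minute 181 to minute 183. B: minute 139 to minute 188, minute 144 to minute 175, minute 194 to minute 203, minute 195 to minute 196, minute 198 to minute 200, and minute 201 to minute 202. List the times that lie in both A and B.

minute 139 to minute 154, minute 179 to minute 185

A, merged: minute 110 to minute 154, minute 179 to minute 185.
B, merged: minute 139 to minute 188, minute 194 to minute 203.
minute 110 to minute 154 meets the second set on minute 139 to minute 154.
minute 179 to minute 185 meets the second set on minute 179 to minute 185.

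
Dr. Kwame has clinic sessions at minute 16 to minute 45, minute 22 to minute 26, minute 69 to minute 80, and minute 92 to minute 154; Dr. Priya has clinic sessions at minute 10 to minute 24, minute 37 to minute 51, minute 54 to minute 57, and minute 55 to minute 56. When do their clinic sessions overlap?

minute 16 to minute 24, minute 37 to minute 45

A, merged: minute 16 to minute 45, minute 69 to minute 80, minute 92 to minute 154.
B, merged: minute 10 to minute 24, minute 37 to minute 51, minute 54 to minute 57.
minute 16 to minute 45 ∩ B → minute 16 to minute 24, minute 37 to minute 45.
minute 69 to minute 80 meets no B interval.
minute 92 to minute 154 meets no B interval.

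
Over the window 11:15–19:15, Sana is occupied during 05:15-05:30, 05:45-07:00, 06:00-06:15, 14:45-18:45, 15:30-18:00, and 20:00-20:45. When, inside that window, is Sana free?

The merged coverage is 05:15-05:30, 05:45-07:00, 14:45-18:45, 20:00-20:45.
Uncovered inside 11:15-19:15: 11:15-14:45, 18:45-19:15.

11:15-14:45, 18:45-19:15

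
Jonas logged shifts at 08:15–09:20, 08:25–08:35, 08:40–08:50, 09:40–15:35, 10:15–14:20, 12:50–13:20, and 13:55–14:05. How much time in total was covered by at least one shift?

Merged: 08:15-09:20, 09:40-15:35.
Lengths: 1 h 5 min + 5 h 55 min = 7 h.

7 h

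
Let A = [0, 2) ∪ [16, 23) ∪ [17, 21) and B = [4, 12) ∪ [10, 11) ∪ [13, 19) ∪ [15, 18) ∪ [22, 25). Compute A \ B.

[0, 2) ∪ [19, 22)

A, merged: [0, 2), [16, 23).
B, merged: [4, 12), [13, 19), [22, 25).
[0, 2): no B overlap → unchanged.
[16, 23) minus B → [19, 22).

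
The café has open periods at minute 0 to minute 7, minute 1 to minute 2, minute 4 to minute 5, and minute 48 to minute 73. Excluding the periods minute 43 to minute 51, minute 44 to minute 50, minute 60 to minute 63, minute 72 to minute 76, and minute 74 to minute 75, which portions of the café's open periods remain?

First set merges to minute 0 to minute 7, minute 48 to minute 73.
Second set merges to minute 43 to minute 51, minute 60 to minute 63, minute 72 to minute 76.
minute 0 to minute 7: nothing removed.
minute 48 to minute 73 \ B = minute 51 to minute 60, minute 63 to minute 72.

minute 0 to minute 7, minute 51 to minute 60, minute 63 to minute 72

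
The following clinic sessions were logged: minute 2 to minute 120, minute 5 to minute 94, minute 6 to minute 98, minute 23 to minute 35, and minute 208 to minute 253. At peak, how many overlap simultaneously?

4

Walk the sorted start/end points keeping a running depth.
The depth first hits 4 at minute 23.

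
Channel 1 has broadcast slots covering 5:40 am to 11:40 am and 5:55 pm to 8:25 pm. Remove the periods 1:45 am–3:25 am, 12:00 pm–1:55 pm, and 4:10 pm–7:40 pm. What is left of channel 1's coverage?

5:40 am-11:40 am, 7:40 pm-8:25 pm

5:40 am-11:40 am: nothing removed.
5:55 pm-8:25 pm \ B = 7:40 pm-8:25 pm.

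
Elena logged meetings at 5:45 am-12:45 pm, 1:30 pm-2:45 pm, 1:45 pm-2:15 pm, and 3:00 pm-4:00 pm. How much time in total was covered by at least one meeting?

9 h 15 min

Merged: 5:45 am–12:45 pm, 1:30 pm–2:45 pm, 3:00 pm–4:00 pm.
Lengths: 7 h + 1 h 15 min + 1 h = 9 h 15 min.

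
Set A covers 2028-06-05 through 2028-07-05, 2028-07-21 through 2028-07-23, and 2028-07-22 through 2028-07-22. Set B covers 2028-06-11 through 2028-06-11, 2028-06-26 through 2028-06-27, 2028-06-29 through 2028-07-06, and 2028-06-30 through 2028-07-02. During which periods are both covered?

A, merged: 2028-06-05 through 2028-07-05, 2028-07-21 through 2028-07-23.
B, merged: 2028-06-11 through 2028-06-11, 2028-06-26 through 2028-06-27, 2028-06-29 through 2028-07-06.
2028-06-05 through 2028-07-05 meets the second set on 2028-06-11 through 2028-06-11, 2028-06-26 through 2028-06-27, 2028-06-29 through 2028-07-05.
2028-07-21 through 2028-07-23: no overlap with the second set.

2028-06-11 through 2028-06-11, 2028-06-26 through 2028-06-27, 2028-06-29 through 2028-07-05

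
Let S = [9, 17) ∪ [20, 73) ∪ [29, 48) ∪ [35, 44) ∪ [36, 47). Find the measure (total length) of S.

61

Merged: [9, 17), [20, 73).
Lengths: 8 + 53 = 61.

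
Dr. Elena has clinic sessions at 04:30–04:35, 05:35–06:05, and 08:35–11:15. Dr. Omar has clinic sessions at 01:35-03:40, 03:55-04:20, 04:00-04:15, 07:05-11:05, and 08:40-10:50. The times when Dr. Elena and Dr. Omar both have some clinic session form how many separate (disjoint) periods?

Second set merges to 01:35-03:40, 03:55-04:20, 07:05-11:05.
A ∩ B = 08:35-11:05.
That is 1 disjoint piece.

1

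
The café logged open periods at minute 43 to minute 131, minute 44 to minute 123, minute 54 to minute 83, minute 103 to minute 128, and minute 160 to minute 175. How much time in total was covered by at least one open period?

103 minutes

Merged: minute 43 to minute 131, minute 160 to minute 175.
Lengths: 88 minutes + 15 minutes = 103 minutes.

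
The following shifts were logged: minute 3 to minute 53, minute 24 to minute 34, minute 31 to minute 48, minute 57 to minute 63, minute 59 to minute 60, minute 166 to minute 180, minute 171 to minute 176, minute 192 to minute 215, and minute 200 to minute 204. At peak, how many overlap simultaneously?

3

Walk the sorted start/end points keeping a running depth.
The depth first hits 3 at minute 31.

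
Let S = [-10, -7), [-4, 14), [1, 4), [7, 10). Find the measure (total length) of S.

21

Merged: [-10, -7), [-4, 14).
Lengths: 3 + 18 = 21.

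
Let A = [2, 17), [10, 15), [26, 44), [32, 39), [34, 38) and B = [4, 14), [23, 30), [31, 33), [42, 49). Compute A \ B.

First set merges to [2, 17), [26, 44).
[2, 17) minus B → [2, 4), [14, 17).
[26, 44) minus B → [30, 31), [33, 42).

[2, 4) ∪ [14, 17) ∪ [30, 31) ∪ [33, 42)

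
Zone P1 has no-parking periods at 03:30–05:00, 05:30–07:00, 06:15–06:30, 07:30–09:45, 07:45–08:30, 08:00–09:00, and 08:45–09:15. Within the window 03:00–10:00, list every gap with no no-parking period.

03:00–03:30, 05:00–05:30, 07:00–07:30, 09:45–10:00

Covered (merged): 03:30–05:00, 05:30–07:00, 07:30–09:45.
Complement within 03:00–10:00: 03:00–03:30, 05:00–05:30, 07:00–07:30, 09:45–10:00.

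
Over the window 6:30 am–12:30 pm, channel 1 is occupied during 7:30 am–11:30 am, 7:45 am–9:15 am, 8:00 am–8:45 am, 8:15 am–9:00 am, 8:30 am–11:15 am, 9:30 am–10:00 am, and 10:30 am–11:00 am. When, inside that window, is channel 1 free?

6:30 am-7:30 am, 11:30 am-12:30 pm

After merging, the occupied span is 7:30 am-11:30 am.
Uncovered inside 6:30 am-12:30 pm: 6:30 am-7:30 am, 11:30 am-12:30 pm.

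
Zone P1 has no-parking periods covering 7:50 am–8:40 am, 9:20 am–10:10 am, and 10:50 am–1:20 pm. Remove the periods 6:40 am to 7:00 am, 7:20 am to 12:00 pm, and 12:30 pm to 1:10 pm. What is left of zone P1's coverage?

12:00 pm–12:30 pm, 1:10 pm–1:20 pm

7:50 am–8:40 am lies entirely inside B → drops out.
9:20 am–10:10 am lies entirely inside B → drops out.
10:50 am–1:20 pm with B removed leaves 12:00 pm–12:30 pm, 1:10 pm–1:20 pm.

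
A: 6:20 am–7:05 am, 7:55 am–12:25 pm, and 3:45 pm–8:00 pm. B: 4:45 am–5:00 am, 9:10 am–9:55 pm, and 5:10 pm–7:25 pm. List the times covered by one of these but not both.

B, merged: 4:45 am-5:00 am, 9:10 am-9:55 pm.
A \ B = 6:20 am-7:05 am, 7:55 am-9:10 am.
B \ A = 4:45 am-5:00 am, 12:25 pm-3:45 pm, 8:00 pm-9:55 pm.
Union of the two gives the symmetric difference.

4:45 am-5:00 am, 6:20 am-7:05 am, 7:55 am-9:10 am, 12:25 pm-3:45 pm, 8:00 pm-9:55 pm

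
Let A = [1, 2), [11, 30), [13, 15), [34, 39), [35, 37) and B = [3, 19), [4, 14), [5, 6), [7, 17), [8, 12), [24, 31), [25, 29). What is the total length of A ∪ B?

Merge the first list: [1, 2), [11, 30), [34, 39).
Merge the second list: [3, 19), [24, 31).
A ∪ B = [1, 2), [3, 31), [34, 39).
Total: 1 + 28 + 5 = 34.

34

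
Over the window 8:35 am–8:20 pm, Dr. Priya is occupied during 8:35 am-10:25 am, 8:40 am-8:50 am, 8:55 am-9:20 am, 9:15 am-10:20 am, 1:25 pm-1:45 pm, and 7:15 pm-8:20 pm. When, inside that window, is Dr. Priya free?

The merged coverage is 8:35 am-10:25 am, 1:25 pm-1:45 pm, 7:15 pm-8:20 pm.
Gaps within 8:35 am-8:20 pm: 10:25 am-1:25 pm, 1:45 pm-7:15 pm.

10:25 am-1:25 pm, 1:45 pm-7:15 pm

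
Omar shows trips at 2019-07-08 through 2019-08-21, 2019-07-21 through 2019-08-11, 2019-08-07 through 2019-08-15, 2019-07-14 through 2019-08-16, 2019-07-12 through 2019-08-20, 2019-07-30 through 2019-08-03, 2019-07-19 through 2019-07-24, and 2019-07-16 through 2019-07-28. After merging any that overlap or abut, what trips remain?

2019-07-08 through 2019-08-21

Sort by start: 2019-07-08 through 2019-08-21, 2019-07-12 through 2019-08-20, 2019-07-14 through 2019-08-16, 2019-07-16 through 2019-07-28, 2019-07-19 through 2019-07-24, 2019-07-21 through 2019-08-11, 2019-07-30 through 2019-08-03, 2019-08-07 through 2019-08-15.
2019-07-12 through 2019-08-20 overlaps/touches 2019-07-08 through 2019-08-21 → extend to 2019-07-08 through 2019-08-21.
2019-07-14 through 2019-08-16 overlaps/touches 2019-07-08 through 2019-08-21 → extend to 2019-07-08 through 2019-08-21.
2019-07-16 through 2019-07-28 overlaps/touches 2019-07-08 through 2019-08-21 → extend to 2019-07-08 through 2019-08-21.
2019-07-19 through 2019-07-24 overlaps/touches 2019-07-08 through 2019-08-21 → extend to 2019-07-08 through 2019-08-21.
2019-07-21 through 2019-08-11 overlaps/touches 2019-07-08 through 2019-08-21 → extend to 2019-07-08 through 2019-08-21.
2019-07-30 through 2019-08-03 overlaps/touches 2019-07-08 through 2019-08-21 → extend to 2019-07-08 through 2019-08-21.
2019-08-07 through 2019-08-15 overlaps/touches 2019-07-08 through 2019-08-21 → extend to 2019-07-08 through 2019-08-21.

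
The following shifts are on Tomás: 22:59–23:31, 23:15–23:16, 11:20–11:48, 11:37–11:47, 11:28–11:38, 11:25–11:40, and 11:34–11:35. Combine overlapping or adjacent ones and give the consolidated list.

11:20–11:48, 22:59–23:31

Sort by start: 11:20–11:48, 11:25–11:40, 11:28–11:38, 11:34–11:35, 11:37–11:47, 22:59–23:31, 23:15–23:16.
11:25–11:40 overlaps/touches 11:20–11:48 → extend to 11:20–11:48.
11:28–11:38 overlaps/touches 11:20–11:48 → extend to 11:20–11:48.
11:34–11:35 overlaps/touches 11:20–11:48 → extend to 11:20–11:48.
11:37–11:47 overlaps/touches 11:20–11:48 → extend to 11:20–11:48.
22:59–23:31 is disjoint → start new block.
23:15–23:16 overlaps/touches 22:59–23:31 → extend to 22:59–23:31.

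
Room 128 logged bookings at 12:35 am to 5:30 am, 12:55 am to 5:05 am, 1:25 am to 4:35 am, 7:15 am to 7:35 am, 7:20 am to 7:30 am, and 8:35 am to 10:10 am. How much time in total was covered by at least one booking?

Merged: 12:35 am–5:30 am, 7:15 am–7:35 am, 8:35 am–10:10 am.
Lengths: 4 h 55 min + 20 min + 1 h 35 min = 6 h 50 min.

6 h 50 min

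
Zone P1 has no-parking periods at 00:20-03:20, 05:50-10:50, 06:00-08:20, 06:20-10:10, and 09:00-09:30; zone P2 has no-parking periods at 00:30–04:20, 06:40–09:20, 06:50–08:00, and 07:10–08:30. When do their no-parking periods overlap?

First set merges to 00:20–03:20, 05:50–10:50.
Second set merges to 00:30–04:20, 06:40–09:20.
00:20–03:20 ∩ B → 00:30–03:20.
05:50–10:50 ∩ B → 06:40–09:20.

00:30–03:20, 06:40–09:20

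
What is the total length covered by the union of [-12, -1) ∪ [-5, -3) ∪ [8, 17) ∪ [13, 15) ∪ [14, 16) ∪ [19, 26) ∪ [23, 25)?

27

Merged: [-12, -1), [8, 17), [19, 26).
Lengths: 11 + 9 + 7 = 27.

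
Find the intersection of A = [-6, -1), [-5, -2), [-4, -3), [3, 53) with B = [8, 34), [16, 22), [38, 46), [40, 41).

First set merges to [-6, -1), [3, 53).
Second set merges to [8, 34), [38, 46).
[-6, -1) meets no B interval.
[3, 53) ∩ B → [8, 34), [38, 46).

[8, 34) ∪ [38, 46)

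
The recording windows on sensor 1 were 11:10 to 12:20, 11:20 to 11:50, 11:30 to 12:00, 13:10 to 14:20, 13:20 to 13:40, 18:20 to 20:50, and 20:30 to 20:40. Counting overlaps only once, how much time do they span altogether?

4 h 50 min

Merged: 11:10-12:20, 13:10-14:20, 18:20-20:50.
Lengths: 1 h 10 min + 1 h 10 min + 2 h 30 min = 4 h 50 min.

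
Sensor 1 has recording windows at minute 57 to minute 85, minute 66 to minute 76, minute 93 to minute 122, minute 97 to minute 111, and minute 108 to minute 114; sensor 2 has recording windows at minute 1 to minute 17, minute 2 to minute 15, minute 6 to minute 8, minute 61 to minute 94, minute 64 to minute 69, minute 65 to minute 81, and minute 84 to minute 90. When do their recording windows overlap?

First set merges to minute 57 to minute 85, minute 93 to minute 122.
Second set merges to minute 1 to minute 17, minute 61 to minute 94.
minute 57 to minute 85 overlaps B on minute 61 to minute 85.
minute 93 to minute 122 overlaps B on minute 93 to minute 94.

minute 61 to minute 85, minute 93 to minute 94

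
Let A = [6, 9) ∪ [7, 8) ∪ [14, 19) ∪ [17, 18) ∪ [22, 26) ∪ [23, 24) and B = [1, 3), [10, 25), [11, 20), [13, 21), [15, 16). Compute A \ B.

[6, 9) ∪ [25, 26)

A, merged: [6, 9), [14, 19), [22, 26).
B, merged: [1, 3), [10, 25).
[6, 9): nothing removed.
[14, 19): entirely removed.
[22, 26) \ B = [25, 26).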